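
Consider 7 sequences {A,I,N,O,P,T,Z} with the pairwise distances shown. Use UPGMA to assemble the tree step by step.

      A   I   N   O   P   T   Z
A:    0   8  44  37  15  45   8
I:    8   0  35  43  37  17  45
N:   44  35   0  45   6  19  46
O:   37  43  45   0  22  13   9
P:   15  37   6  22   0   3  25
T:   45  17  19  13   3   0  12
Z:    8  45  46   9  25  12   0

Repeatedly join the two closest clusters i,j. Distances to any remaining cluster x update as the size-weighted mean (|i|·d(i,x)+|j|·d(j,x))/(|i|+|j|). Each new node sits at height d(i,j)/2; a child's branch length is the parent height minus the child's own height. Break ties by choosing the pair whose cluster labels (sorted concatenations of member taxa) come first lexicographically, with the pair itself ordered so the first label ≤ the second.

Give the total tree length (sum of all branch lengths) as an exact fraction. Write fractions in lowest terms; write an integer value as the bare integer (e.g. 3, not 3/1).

1873/30

iteration 1: select P,T (d=3); attach at lengths (3/2, 3/2); label the merged cluster PT
  updated: d(A,PT)=30, d(I,PT)=27, d(N,PT)=25/2, d(O,PT)=35/2, d(PT,Z)=37/2
iteration 2: select A,I (d=8); attach at lengths (4, 4); label the merged cluster AI
  updated: d(AI,N)=79/2, d(AI,O)=40, d(AI,PT)=57/2, d(AI,Z)=53/2
iteration 3: select O,Z (d=9); attach at lengths (9/2, 9/2); label the merged cluster OZ
  updated: d(AI,OZ)=133/4, d(N,OZ)=91/2, d(OZ,PT)=18
iteration 4: select N,PT (d=25/2); attach at lengths (25/4, 19/4); label the merged cluster NPT
  updated: d(AI,NPT)=193/6, d(NPT,OZ)=163/6
iteration 5: select NPT,OZ (d=163/6); attach at lengths (22/3, 109/12); label the merged cluster NOPTZ
  updated: d(AI,NOPTZ)=163/5
iteration 6: select AI,NOPTZ (d=163/5); attach at lengths (123/10, 163/60); label the merged cluster AINOPTZ
final tree: ((A:4,I:4):123/10,((N:25/4,(P:3/2,T:3/2):19/4):22/3,(O:9/2,Z:9/2):109/12):163/60)
total length: 1873/30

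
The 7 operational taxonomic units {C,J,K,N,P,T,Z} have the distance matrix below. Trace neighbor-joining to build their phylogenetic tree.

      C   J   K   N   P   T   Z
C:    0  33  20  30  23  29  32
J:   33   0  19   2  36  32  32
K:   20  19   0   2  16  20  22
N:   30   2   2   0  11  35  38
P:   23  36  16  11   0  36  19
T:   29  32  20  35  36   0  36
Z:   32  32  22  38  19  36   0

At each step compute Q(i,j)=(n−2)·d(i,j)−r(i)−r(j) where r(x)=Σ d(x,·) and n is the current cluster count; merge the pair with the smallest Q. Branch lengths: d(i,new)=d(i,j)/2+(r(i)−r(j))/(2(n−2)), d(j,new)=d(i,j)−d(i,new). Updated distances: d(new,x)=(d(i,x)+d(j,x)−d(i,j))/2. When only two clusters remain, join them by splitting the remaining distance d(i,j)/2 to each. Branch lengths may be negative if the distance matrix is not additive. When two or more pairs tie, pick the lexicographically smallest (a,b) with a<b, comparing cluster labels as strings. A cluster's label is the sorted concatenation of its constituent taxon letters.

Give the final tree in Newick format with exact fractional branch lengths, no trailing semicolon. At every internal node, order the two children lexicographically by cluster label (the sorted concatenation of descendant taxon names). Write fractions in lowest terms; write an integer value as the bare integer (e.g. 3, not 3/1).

step 1: merge (J,N) at d=2, Q=-262; branch lengths J→23/5, N→-13/5; new cluster JN
  updated: d(C,JN)=61/2, d(JN,K)=19/2, d(JN,P)=45/2, d(JN,T)=65/2, d(JN,Z)=34
step 2: merge (P,Z) at d=19, Q=-367/2; branch lengths P→99/16, Z→205/16; new cluster PZ
  updated: d(C,PZ)=18, d(JN,PZ)=75/4, d(K,PZ)=19/2, d(PZ,T)=53/2
step 3: merge (JN,K) at d=19/2, Q=-487/4; branch lengths JN→81/8, K→-5/8; new cluster JKN
  updated: d(C,JKN)=41/2, d(JKN,PZ)=75/8, d(JKN,T)=43/2
step 4: merge (C,T) at d=29, Q=-173/2; branch lengths C→97/8, T→135/8; new cluster CT
  updated: d(CT,JKN)=13/2, d(CT,PZ)=31/4
step 5: merge (CT,JKN) at d=13/2, Q=-189/8; branch lengths CT→39/16, JKN→65/16; new cluster CJKNT
  updated: d(CJKNT,PZ)=85/16
step 6: merge (CJKNT,PZ) at d=85/16; branch lengths CJKNT→85/32, PZ→85/32; new cluster CJKNPTZ
final tree: (((C:97/8,T:135/8):39/16,((J:23/5,N:-13/5):81/8,K:-5/8):65/16):85/32,(P:99/16,Z:205/16):85/32)
total length: 1141/16

(((C:97/8,T:135/8):39/16,((J:23/5,N:-13/5):81/8,K:-5/8):65/16):85/32,(P:99/16,Z:205/16):85/32)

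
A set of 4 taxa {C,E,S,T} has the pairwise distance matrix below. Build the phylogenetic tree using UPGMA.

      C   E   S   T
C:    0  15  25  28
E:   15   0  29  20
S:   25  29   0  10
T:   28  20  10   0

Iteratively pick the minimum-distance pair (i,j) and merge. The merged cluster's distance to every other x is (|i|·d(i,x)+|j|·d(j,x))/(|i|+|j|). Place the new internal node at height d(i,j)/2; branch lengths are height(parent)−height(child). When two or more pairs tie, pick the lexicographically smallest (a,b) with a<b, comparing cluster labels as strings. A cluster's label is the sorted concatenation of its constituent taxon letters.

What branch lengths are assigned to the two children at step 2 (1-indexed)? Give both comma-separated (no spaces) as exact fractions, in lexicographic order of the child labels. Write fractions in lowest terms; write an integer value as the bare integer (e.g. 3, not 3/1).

1. join S+T (d=10) ⇒ ST; edges |S|=5, |T|=5
  updated: d(C,ST)=53/2, d(E,ST)=49/2
2. join C+E (d=15) ⇒ CE; edges |C|=15/2, |E|=15/2
  updated: d(CE,ST)=51/2
3. join CE+ST (d=51/2) ⇒ CEST; edges |CE|=21/4, |ST|=31/4
final tree: ((C:15/2,E:15/2):21/4,(S:5,T:5):31/4)
total length: 38

15/2,15/2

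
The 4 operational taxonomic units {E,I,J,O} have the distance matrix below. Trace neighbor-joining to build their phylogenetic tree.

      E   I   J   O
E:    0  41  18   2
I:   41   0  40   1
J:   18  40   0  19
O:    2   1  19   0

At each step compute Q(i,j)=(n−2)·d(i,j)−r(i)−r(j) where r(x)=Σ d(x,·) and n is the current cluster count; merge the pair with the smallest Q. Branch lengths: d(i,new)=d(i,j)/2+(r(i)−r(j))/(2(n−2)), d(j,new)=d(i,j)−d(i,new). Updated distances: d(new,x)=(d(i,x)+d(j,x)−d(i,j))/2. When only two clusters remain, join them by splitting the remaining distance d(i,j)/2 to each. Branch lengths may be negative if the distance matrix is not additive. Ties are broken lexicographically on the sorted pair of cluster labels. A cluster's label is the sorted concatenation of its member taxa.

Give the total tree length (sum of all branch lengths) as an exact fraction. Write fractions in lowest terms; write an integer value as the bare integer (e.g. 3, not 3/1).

iteration 1: select E,J (d=18, Q=-102); attach at lengths (5, 13); label the merged cluster EJ
  updated: d(EJ,I)=63/2, d(EJ,O)=3/2
iteration 2: select EJ,I (d=63/2, Q=-34); attach at lengths (16, 31/2); label the merged cluster EIJ
  updated: d(EIJ,O)=-29/2
iteration 3: select EIJ,O (d=-29/2); attach at lengths (-29/4, -29/4); label the merged cluster EIJO
final tree: (((E:5,J:13):16,I:31/2):-29/4,O:-29/4)
total length: 35

35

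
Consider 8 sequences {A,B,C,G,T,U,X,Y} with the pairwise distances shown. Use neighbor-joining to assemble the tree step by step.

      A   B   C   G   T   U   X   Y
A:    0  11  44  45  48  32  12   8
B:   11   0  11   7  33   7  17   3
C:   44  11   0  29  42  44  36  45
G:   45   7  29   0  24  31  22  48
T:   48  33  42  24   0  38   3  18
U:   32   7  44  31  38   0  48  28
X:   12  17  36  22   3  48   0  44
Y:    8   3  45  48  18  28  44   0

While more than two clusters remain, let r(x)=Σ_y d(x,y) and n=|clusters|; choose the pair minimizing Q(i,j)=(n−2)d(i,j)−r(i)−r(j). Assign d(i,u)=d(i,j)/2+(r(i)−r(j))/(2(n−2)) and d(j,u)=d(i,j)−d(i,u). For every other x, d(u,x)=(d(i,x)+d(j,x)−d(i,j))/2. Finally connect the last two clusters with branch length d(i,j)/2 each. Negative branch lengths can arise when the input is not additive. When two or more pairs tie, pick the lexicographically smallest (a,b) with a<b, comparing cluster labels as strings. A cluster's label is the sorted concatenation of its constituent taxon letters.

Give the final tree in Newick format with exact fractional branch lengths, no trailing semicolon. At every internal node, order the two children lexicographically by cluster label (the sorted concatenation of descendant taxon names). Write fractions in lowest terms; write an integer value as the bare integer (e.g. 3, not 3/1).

((((A:47/10,Y:33/10):45/4,U:59/4):9/4,B:-41/4):27/8,(C:55/3,(G:17/2,(T:7/2,X:-1/2):13):25/6):27/8)

iteration 1: select T,X (d=3, Q=-370); attach at lengths (7/2, -1/2); label the merged cluster TX
  updated: d(A,TX)=57/2, d(B,TX)=47/2, d(C,TX)=75/2, d(G,TX)=43/2, d(TX,U)=83/2, d(TX,Y)=59/2
iteration 2: select A,Y (d=8, Q=-290); attach at lengths (47/10, 33/10); label the merged cluster AY
  updated: d(AY,B)=3, d(AY,C)=81/2, d(AY,G)=85/2, d(AY,TX)=25, d(AY,U)=26
iteration 3: select G,TX (d=43/2, Q=-194); attach at lengths (17/2, 13); label the merged cluster GTX
  updated: d(AY,GTX)=23, d(B,GTX)=9/2, d(C,GTX)=45/2, d(GTX,U)=51/2
iteration 4: select C,GTX (d=45/2, Q=-126); attach at lengths (55/3, 25/6); label the merged cluster CGTX
  updated: d(AY,CGTX)=41/2, d(B,CGTX)=-7/2, d(CGTX,U)=47/2
iteration 5: select AY,U (d=26, Q=-54); attach at lengths (45/4, 59/4); label the merged cluster AUY
  updated: d(AUY,B)=-8, d(AUY,CGTX)=9
iteration 6: select AUY,B (d=-8, Q=5/2); attach at lengths (9/4, -41/4); label the merged cluster ABUY
  updated: d(ABUY,CGTX)=27/4
iteration 7: select ABUY,CGTX (d=27/4); attach at lengths (27/8, 27/8); label the merged cluster ABCGTUXY
final tree: ((((A:47/10,Y:33/10):45/4,U:59/4):9/4,B:-41/4):27/8,(C:55/3,(G:17/2,(T:7/2,X:-1/2):13):25/6):27/8)
total length: 319/4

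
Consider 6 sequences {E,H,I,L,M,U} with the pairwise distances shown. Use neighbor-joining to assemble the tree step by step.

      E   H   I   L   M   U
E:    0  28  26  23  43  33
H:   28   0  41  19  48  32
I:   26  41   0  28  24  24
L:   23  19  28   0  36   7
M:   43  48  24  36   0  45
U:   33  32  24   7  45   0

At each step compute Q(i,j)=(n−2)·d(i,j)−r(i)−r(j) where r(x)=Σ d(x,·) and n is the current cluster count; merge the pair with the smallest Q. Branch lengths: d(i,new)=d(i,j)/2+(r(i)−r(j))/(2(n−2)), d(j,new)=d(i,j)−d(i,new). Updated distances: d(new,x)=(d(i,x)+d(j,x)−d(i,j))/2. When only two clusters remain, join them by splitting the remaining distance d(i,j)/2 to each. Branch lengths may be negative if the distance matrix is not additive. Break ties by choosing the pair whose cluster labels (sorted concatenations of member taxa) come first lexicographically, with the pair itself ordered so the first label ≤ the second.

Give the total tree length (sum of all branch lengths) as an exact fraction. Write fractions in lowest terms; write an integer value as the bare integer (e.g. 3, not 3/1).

step 1: merge (I,M) at d=24, Q=-243; branch lengths I→43/8, M→149/8; new cluster IM
  updated: d(E,IM)=45/2, d(H,IM)=65/2, d(IM,L)=20, d(IM,U)=45/2
step 2: merge (L,U) at d=7, Q=-285/2; branch lengths L→-3/4, U→31/4; new cluster LU
  updated: d(E,LU)=49/2, d(H,LU)=22, d(IM,LU)=71/4
step 3: merge (E,IM) at d=45/2, Q=-411/4; branch lengths E→189/16, IM→171/16; new cluster EIM
  updated: d(EIM,H)=19, d(EIM,LU)=79/8
step 4: merge (EIM,H) at d=19, Q=-407/8; branch lengths EIM→55/16, H→249/16; new cluster EHIM
  updated: d(EHIM,LU)=103/16
step 5: merge (EHIM,LU) at d=103/16; branch lengths EHIM→103/32, LU→103/32; new cluster EHILMU
final tree: (((E:189/16,(I:43/8,M:149/8):171/16):55/16,H:249/16):103/32,(L:-3/4,U:31/4):103/32)
total length: 1263/16

1263/16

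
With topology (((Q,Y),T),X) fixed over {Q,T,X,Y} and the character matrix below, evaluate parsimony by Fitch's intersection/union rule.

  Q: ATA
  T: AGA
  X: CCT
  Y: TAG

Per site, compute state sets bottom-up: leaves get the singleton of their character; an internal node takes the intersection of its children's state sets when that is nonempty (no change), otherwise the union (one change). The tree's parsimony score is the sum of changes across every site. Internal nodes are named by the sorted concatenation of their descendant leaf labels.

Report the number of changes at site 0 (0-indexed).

2

[col 0] QY: children Q:{A}, Y:{T} ∪→ {A,T}; cost 1
[col 0] QTY: children QY:{A,T}, T:{A} ∩→ {A}; cost 0
[col 0] QTXY: children QTY:{A}, X:{C} ∪→ {A,C}; cost 1
[col 1] QY: children Q:{T}, Y:{A} ∪→ {A,T}; cost 1
[col 1] QTY: children QY:{A,T}, T:{G} ∪→ {A,G,T}; cost 1
[col 1] QTXY: children QTY:{A,G,T}, X:{C} ∪→ {A,C,G,T}; cost 1
[col 2] QY: children Q:{A}, Y:{G} ∪→ {A,G}; cost 1
[col 2] QTY: children QY:{A,G}, T:{A} ∩→ {A}; cost 0
[col 2] QTXY: children QTY:{A}, X:{T} ∪→ {A,T}; cost 1
per-site changes: [2, 3, 2]; total = 7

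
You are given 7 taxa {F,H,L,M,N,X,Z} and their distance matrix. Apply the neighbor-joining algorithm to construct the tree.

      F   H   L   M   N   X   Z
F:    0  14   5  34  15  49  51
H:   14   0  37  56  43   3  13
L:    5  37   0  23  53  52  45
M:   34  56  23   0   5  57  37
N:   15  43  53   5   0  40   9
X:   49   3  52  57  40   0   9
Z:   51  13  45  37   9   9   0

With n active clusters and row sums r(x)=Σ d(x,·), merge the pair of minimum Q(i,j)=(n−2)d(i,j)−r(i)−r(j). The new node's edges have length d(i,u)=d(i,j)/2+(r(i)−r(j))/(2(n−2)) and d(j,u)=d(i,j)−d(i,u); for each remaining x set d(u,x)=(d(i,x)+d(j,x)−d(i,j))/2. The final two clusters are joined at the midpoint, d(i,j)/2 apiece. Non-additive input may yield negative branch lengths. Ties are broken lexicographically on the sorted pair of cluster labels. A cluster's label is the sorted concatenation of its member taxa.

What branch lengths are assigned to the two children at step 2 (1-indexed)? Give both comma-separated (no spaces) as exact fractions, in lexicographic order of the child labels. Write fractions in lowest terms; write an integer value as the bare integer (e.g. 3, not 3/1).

8,3/2

step 1: merge (H,X) at d=3, Q=-361; branch lengths H→-29/10, X→59/10; new cluster HX
  updated: d(F,HX)=30, d(HX,L)=43, d(HX,M)=55, d(HX,N)=40, d(HX,Z)=19/2
step 2: merge (HX,Z) at d=19/2, Q=-291; branch lengths HX→8, Z→3/2; new cluster HXZ
  updated: d(F,HXZ)=143/4, d(HXZ,L)=157/4, d(HXZ,M)=165/4, d(HXZ,N)=79/4
step 3: merge (F,L) at d=5, Q=-195; branch lengths F→-31/12, L→91/12; new cluster FL
  updated: d(FL,HXZ)=35, d(FL,M)=26, d(FL,N)=63/2
step 4: merge (FL,HXZ) at d=35, Q=-237/2; branch lengths FL→133/8, HXZ→147/8; new cluster FHLXZ
  updated: d(FHLXZ,M)=129/8, d(FHLXZ,N)=65/8
step 5: merge (FHLXZ,M) at d=129/8, Q=-117/4; branch lengths FHLXZ→77/8, M→13/2; new cluster FHLMXZ
  updated: d(FHLMXZ,N)=-3/2
step 6: merge (FHLMXZ,N) at d=-3/2; branch lengths FHLMXZ→-3/4, N→-3/4; new cluster FHLMNXZ
final tree: ((((F:-31/12,L:91/12):133/8,((H:-29/10,X:59/10):8,Z:3/2):147/8):77/8,M:13/2):-3/4,N:-3/4)
total length: 537/8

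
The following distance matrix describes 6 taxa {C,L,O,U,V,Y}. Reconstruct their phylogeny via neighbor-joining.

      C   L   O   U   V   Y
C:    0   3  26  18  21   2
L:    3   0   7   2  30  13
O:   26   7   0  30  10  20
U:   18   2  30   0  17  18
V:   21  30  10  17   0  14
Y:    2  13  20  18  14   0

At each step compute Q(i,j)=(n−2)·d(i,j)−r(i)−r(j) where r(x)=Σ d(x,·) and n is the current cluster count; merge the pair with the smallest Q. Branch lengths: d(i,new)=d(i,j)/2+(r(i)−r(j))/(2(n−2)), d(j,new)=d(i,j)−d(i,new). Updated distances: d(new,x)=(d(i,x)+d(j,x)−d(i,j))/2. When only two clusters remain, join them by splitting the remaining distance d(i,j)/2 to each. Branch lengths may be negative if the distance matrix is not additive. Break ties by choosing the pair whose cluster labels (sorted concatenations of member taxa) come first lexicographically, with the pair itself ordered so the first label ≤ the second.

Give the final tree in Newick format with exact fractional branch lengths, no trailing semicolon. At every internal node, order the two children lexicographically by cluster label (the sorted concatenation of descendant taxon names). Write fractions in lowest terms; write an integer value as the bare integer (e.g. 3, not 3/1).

(((C:11/8,Y:5/8):41/8,(L:-19/6,U:31/6):47/8):73/16,(O:41/8,V:39/8):73/16)

step 1: merge (O,V) at d=10, Q=-145; branch lengths O→41/8, V→39/8; new cluster OV
  updated: d(C,OV)=37/2, d(L,OV)=27/2, d(OV,U)=37/2, d(OV,Y)=12
step 2: merge (L,U) at d=2, Q=-82; branch lengths L→-19/6, U→31/6; new cluster LU
  updated: d(C,LU)=19/2, d(LU,OV)=15, d(LU,Y)=29/2
step 3: merge (C,Y) at d=2, Q=-109/2; branch lengths C→11/8, Y→5/8; new cluster CY
  updated: d(CY,LU)=11, d(CY,OV)=57/4
step 4: merge (CY,LU) at d=11, Q=-161/4; branch lengths CY→41/8, LU→47/8; new cluster CLUY
  updated: d(CLUY,OV)=73/8
step 5: merge (CLUY,OV) at d=73/8; branch lengths CLUY→73/16, OV→73/16; new cluster CLOUVY
final tree: (((C:11/8,Y:5/8):41/8,(L:-19/6,U:31/6):47/8):73/16,(O:41/8,V:39/8):73/16)
total length: 273/8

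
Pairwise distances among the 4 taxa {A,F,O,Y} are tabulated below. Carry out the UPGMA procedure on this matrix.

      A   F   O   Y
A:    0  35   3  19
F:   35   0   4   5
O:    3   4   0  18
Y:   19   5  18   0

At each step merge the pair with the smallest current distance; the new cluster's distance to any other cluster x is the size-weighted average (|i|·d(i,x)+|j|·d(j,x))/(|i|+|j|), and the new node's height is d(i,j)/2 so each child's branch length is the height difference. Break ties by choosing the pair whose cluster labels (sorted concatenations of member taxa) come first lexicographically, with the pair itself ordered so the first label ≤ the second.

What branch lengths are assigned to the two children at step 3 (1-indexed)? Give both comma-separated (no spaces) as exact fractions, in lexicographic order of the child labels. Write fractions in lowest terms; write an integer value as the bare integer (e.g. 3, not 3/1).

8,7

step 1: merge (A,O) at d=3; branch lengths A→3/2, O→3/2; new cluster AO
  updated: d(AO,F)=39/2, d(AO,Y)=37/2
step 2: merge (F,Y) at d=5; branch lengths F→5/2, Y→5/2; new cluster FY
  updated: d(AO,FY)=19
step 3: merge (AO,FY) at d=19; branch lengths AO→8, FY→7; new cluster AFOY
final tree: ((A:3/2,O:3/2):8,(F:5/2,Y:5/2):7)
total length: 23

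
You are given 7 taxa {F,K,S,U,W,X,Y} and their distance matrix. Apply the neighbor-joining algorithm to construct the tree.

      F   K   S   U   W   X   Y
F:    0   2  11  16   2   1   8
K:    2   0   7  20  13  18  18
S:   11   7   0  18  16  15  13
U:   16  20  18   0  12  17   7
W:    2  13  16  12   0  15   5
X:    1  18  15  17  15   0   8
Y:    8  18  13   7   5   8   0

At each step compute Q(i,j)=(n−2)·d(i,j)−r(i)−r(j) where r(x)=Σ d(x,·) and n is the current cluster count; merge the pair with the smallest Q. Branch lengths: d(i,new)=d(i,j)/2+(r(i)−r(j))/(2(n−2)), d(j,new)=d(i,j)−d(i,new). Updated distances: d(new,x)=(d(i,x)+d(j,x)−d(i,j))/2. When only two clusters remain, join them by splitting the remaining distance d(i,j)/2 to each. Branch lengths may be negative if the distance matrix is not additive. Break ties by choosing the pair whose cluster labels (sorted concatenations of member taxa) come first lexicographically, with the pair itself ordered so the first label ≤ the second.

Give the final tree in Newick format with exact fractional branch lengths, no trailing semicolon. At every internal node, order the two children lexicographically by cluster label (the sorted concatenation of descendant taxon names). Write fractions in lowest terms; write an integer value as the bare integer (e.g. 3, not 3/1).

step 1: merge (K,S) at d=7, Q=-123; branch lengths K→33/10, S→37/10; new cluster KS
  updated: d(F,KS)=3, d(KS,U)=31/2, d(KS,W)=11, d(KS,X)=13, d(KS,Y)=12
step 2: merge (F,X) at d=1, Q=-80; branch lengths F→-5/2, X→7/2; new cluster FX
  updated: d(FX,KS)=15/2, d(FX,U)=16, d(FX,W)=8, d(FX,Y)=15/2
step 3: merge (FX,KS) at d=15/2, Q=-125/2; branch lengths FX→31/12, KS→59/12; new cluster FKSX
  updated: d(FKSX,U)=12, d(FKSX,W)=23/4, d(FKSX,Y)=6
step 4: merge (FKSX,W) at d=23/4, Q=-35; branch lengths FKSX→25/8, W→21/8; new cluster FKSWX
  updated: d(FKSWX,U)=73/8, d(FKSWX,Y)=21/8
step 5: merge (FKSWX,U) at d=73/8, Q=-75/4; branch lengths FKSWX→19/8, U→27/4; new cluster FKSUWX
  updated: d(FKSUWX,Y)=1/4
step 6: merge (FKSUWX,Y) at d=1/4; branch lengths FKSUWX→1/8, Y→1/8; new cluster FKSUWXY
final tree: (((((F:-5/2,X:7/2):31/12,(K:33/10,S:37/10):59/12):25/8,W:21/8):19/8,U:27/4):1/8,Y:1/8)
total length: 245/8

(((((F:-5/2,X:7/2):31/12,(K:33/10,S:37/10):59/12):25/8,W:21/8):19/8,U:27/4):1/8,Y:1/8)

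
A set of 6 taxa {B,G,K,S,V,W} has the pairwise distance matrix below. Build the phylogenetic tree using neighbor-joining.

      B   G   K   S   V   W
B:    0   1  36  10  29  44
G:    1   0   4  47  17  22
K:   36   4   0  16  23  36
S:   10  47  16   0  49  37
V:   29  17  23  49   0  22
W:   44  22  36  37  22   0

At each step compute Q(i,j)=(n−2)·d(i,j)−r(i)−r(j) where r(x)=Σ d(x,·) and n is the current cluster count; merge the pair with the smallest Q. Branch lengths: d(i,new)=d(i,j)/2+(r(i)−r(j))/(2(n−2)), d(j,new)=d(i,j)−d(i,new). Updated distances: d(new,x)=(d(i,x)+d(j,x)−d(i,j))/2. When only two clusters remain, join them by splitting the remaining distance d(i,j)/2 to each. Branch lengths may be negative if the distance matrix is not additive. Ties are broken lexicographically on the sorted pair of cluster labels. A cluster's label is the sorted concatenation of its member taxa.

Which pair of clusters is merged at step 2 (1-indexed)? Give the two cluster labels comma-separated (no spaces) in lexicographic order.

1. join B+S (d=10, Q=-239) ⇒ BS; edges |B|=1/8, |S|=79/8
  updated: d(BS,G)=19, d(BS,K)=21, d(BS,V)=34, d(BS,W)=71/2
2. join V+W (d=22, Q=-291/2) ⇒ VW; edges |V|=31/4, |W|=57/4
  updated: d(BS,VW)=95/4, d(G,VW)=17/2, d(K,VW)=37/2
3. join BS+VW (d=95/4, Q=-67) ⇒ BSVW; edges |BS|=121/8, |VW|=69/8
  updated: d(BSVW,G)=15/8, d(BSVW,K)=63/8
4. join BSVW+G (d=15/8, Q=-55/4) ⇒ BGSVW; edges |BSVW|=23/8, |G|=-1
  updated: d(BGSVW,K)=5
5. join BGSVW+K (d=5) ⇒ BGKSVW; edges |BGSVW|=5/2, |K|=5/2
final tree: ((((B:1/8,S:79/8):121/8,(V:31/4,W:57/4):69/8):23/8,G:-1):5/2,K:5/2)
total length: 501/8

V,W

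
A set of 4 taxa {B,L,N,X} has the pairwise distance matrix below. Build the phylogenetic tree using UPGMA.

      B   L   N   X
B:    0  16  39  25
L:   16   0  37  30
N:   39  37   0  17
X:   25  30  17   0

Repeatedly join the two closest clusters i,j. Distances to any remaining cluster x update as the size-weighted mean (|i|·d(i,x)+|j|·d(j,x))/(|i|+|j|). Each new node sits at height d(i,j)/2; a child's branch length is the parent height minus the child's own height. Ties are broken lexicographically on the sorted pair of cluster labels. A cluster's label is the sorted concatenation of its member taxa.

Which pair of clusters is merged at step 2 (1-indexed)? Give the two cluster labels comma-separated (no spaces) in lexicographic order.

N,X

1. join B+L (d=16) ⇒ BL; edges |B|=8, |L|=8
  updated: d(BL,N)=38, d(BL,X)=55/2
2. join N+X (d=17) ⇒ NX; edges |N|=17/2, |X|=17/2
  updated: d(BL,NX)=131/4
3. join BL+NX (d=131/4) ⇒ BLNX; edges |BL|=67/8, |NX|=63/8
final tree: ((B:8,L:8):67/8,(N:17/2,X:17/2):63/8)
total length: 197/4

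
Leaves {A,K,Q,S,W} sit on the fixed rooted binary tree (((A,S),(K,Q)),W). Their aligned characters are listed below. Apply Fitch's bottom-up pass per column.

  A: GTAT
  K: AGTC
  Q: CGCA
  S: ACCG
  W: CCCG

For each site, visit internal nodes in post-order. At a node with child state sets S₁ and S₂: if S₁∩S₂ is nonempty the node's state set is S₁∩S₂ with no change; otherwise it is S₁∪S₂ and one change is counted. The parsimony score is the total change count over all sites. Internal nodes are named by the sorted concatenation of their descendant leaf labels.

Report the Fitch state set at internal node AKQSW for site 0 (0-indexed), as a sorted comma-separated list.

A,C

site 0, node AS: A={G} ∪ S={A} → {A,G} (+1)
site 0, node KQ: K={A} ∪ Q={C} → {A,C} (+1)
site 0, node AKQS: AS={A,G} ∩ KQ={A,C} → {A} (+0)
site 0, node AKQSW: AKQS={A} ∪ W={C} → {A,C} (+1)
site 1, node AS: A={T} ∪ S={C} → {C,T} (+1)
site 1, node KQ: K={G} ∩ Q={G} → {G} (+0)
site 1, node AKQS: AS={C,T} ∪ KQ={G} → {C,G,T} (+1)
site 1, node AKQSW: AKQS={C,G,T} ∩ W={C} → {C} (+0)
site 2, node AS: A={A} ∪ S={C} → {A,C} (+1)
site 2, node KQ: K={T} ∪ Q={C} → {C,T} (+1)
site 2, node AKQS: AS={A,C} ∩ KQ={C,T} → {C} (+0)
site 2, node AKQSW: AKQS={C} ∩ W={C} → {C} (+0)
site 3, node AS: A={T} ∪ S={G} → {G,T} (+1)
site 3, node KQ: K={C} ∪ Q={A} → {A,C} (+1)
site 3, node AKQS: AS={G,T} ∪ KQ={A,C} → {A,C,G,T} (+1)
site 3, node AKQSW: AKQS={A,C,G,T} ∩ W={G} → {G} (+0)
per-site changes: [3, 2, 2, 3]; total = 10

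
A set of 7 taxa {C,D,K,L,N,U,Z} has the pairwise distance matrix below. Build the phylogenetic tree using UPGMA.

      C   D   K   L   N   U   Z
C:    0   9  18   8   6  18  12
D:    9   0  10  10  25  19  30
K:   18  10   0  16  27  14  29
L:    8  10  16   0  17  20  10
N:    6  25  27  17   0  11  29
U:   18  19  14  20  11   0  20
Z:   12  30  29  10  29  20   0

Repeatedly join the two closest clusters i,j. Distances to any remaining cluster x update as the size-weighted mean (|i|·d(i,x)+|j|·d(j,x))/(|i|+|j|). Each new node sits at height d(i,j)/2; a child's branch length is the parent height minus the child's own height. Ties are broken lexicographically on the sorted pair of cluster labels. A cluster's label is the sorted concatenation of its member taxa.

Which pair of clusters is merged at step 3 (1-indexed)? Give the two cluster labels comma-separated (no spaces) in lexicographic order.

L,Z

1. join C+N (d=6) ⇒ CN; edges |C|=3, |N|=3
  updated: d(CN,D)=17, d(CN,K)=45/2, d(CN,L)=25/2, d(CN,U)=29/2, d(CN,Z)=41/2
2. join D+K (d=10) ⇒ DK; edges |D|=5, |K|=5
  updated: d(CN,DK)=79/4, d(DK,L)=13, d(DK,U)=33/2, d(DK,Z)=59/2
3. join L+Z (d=10) ⇒ LZ; edges |L|=5, |Z|=5
  updated: d(CN,LZ)=33/2, d(DK,LZ)=85/4, d(LZ,U)=20
4. join CN+U (d=29/2) ⇒ CNU; edges |CN|=17/4, |U|=29/4
  updated: d(CNU,DK)=56/3, d(CNU,LZ)=53/3
5. join CNU+LZ (d=53/3) ⇒ CLNUZ; edges |CNU|=19/12, |LZ|=23/6
  updated: d(CLNUZ,DK)=197/10
6. join CLNUZ+DK (d=197/10) ⇒ CDKLNUZ; edges |CLNUZ|=61/60, |DK|=97/20
final tree: ((((C:3,N:3):17/4,U:29/4):19/12,(L:5,Z:5):23/6):61/60,(D:5,K:5):97/20)
total length: 2927/60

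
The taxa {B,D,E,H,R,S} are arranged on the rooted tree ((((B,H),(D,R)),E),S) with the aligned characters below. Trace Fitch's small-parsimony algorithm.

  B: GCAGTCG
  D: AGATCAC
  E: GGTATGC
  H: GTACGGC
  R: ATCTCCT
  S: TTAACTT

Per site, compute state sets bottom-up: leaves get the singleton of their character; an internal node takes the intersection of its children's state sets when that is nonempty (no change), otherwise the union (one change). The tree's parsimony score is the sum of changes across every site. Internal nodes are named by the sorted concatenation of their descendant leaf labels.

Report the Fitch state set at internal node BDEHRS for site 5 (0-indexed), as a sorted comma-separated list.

C,G,T

BH@0: {G} ∩ {G} = {G} (intersection, +0)
DR@0: {A} ∩ {A} = {A} (intersection, +0)
BDHR@0: {G} ∪ {A} = {A,G} (union, +1)
BDEHR@0: {A,G} ∩ {G} = {G} (intersection, +0)
BDEHRS@0: {G} ∪ {T} = {G,T} (union, +1)
BH@1: {C} ∪ {T} = {C,T} (union, +1)
DR@1: {G} ∪ {T} = {G,T} (union, +1)
BDHR@1: {C,T} ∩ {G,T} = {T} (intersection, +0)
BDEHR@1: {T} ∪ {G} = {G,T} (union, +1)
BDEHRS@1: {G,T} ∩ {T} = {T} (intersection, +0)
BH@2: {A} ∩ {A} = {A} (intersection, +0)
DR@2: {A} ∪ {C} = {A,C} (union, +1)
BDHR@2: {A} ∩ {A,C} = {A} (intersection, +0)
BDEHR@2: {A} ∪ {T} = {A,T} (union, +1)
BDEHRS@2: {A,T} ∩ {A} = {A} (intersection, +0)
BH@3: {G} ∪ {C} = {C,G} (union, +1)
DR@3: {T} ∩ {T} = {T} (intersection, +0)
BDHR@3: {C,G} ∪ {T} = {C,G,T} (union, +1)
BDEHR@3: {C,G,T} ∪ {A} = {A,C,G,T} (union, +1)
BDEHRS@3: {A,C,G,T} ∩ {A} = {A} (intersection, +0)
BH@4: {T} ∪ {G} = {G,T} (union, +1)
DR@4: {C} ∩ {C} = {C} (intersection, +0)
BDHR@4: {G,T} ∪ {C} = {C,G,T} (union, +1)
BDEHR@4: {C,G,T} ∩ {T} = {T} (intersection, +0)
BDEHRS@4: {T} ∪ {C} = {C,T} (union, +1)
BH@5: {C} ∪ {G} = {C,G} (union, +1)
DR@5: {A} ∪ {C} = {A,C} (union, +1)
BDHR@5: {C,G} ∩ {A,C} = {C} (intersection, +0)
BDEHR@5: {C} ∪ {G} = {C,G} (union, +1)
BDEHRS@5: {C,G} ∪ {T} = {C,G,T} (union, +1)
BH@6: {G} ∪ {C} = {C,G} (union, +1)
DR@6: {C} ∪ {T} = {C,T} (union, +1)
BDHR@6: {C,G} ∩ {C,T} = {C} (intersection, +0)
BDEHR@6: {C} ∩ {C} = {C} (intersection, +0)
BDEHRS@6: {C} ∪ {T} = {C,T} (union, +1)
per-site changes: [2, 3, 2, 3, 3, 4, 3]; total = 20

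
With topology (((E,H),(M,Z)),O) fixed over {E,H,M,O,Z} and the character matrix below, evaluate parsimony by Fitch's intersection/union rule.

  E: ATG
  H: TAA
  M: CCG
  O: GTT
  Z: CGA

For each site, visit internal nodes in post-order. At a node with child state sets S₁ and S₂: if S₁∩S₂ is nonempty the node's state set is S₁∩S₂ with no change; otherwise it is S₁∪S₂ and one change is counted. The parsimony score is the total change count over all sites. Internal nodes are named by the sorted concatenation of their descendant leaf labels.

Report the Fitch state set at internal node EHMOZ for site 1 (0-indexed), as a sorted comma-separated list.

[col 0] EH: children E:{A}, H:{T} ∪→ {A,T}; cost 1
[col 0] MZ: children M:{C}, Z:{C} ∩→ {C}; cost 0
[col 0] EHMZ: children EH:{A,T}, MZ:{C} ∪→ {A,C,T}; cost 1
[col 0] EHMOZ: children EHMZ:{A,C,T}, O:{G} ∪→ {A,C,G,T}; cost 1
[col 1] EH: children E:{T}, H:{A} ∪→ {A,T}; cost 1
[col 1] MZ: children M:{C}, Z:{G} ∪→ {C,G}; cost 1
[col 1] EHMZ: children EH:{A,T}, MZ:{C,G} ∪→ {A,C,G,T}; cost 1
[col 1] EHMOZ: children EHMZ:{A,C,G,T}, O:{T} ∩→ {T}; cost 0
[col 2] EH: children E:{G}, H:{A} ∪→ {A,G}; cost 1
[col 2] MZ: children M:{G}, Z:{A} ∪→ {A,G}; cost 1
[col 2] EHMZ: children EH:{A,G}, MZ:{A,G} ∩→ {A,G}; cost 0
[col 2] EHMOZ: children EHMZ:{A,G}, O:{T} ∪→ {A,G,T}; cost 1
per-site changes: [3, 3, 3]; total = 9

T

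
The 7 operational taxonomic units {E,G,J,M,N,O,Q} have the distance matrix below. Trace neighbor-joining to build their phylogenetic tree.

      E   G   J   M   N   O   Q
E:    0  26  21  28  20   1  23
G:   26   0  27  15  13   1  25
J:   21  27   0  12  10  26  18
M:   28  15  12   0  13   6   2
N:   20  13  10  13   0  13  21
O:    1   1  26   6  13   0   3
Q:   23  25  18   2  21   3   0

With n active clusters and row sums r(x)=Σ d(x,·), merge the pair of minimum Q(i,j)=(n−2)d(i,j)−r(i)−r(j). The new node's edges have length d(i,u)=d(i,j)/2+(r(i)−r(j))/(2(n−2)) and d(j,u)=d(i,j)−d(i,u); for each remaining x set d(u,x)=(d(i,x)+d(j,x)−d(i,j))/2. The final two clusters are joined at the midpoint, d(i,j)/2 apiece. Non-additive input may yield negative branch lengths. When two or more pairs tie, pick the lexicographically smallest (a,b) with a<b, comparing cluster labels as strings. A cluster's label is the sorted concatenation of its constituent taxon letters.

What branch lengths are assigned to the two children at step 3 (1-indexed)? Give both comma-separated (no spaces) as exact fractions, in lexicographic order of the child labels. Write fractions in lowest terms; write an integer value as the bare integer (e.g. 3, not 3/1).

step 1: merge (E,O) at d=1, Q=-164; branch lengths E→37/5, O→-32/5; new cluster EO
  updated: d(EO,G)=13, d(EO,J)=23, d(EO,M)=33/2, d(EO,N)=16, d(EO,Q)=25/2
step 2: merge (M,Q) at d=2, Q=-129; branch lengths M→-3/2, Q→7/2; new cluster MQ
  updated: d(EO,MQ)=27/2, d(G,MQ)=19, d(J,MQ)=14, d(MQ,N)=16
step 3: merge (J,N) at d=10, Q=-99; branch lengths J→49/6, N→11/6; new cluster JN
  updated: d(EO,JN)=29/2, d(G,JN)=15, d(JN,MQ)=10
step 4: merge (EO,G) at d=13, Q=-62; branch lengths EO→5, G→8; new cluster EGO
  updated: d(EGO,JN)=33/4, d(EGO,MQ)=39/4
step 5: merge (EGO,JN) at d=33/4, Q=-28; branch lengths EGO→4, JN→17/4; new cluster EGJNO
  updated: d(EGJNO,MQ)=23/4
step 6: merge (EGJNO,MQ) at d=23/4; branch lengths EGJNO→23/8, MQ→23/8; new cluster EGJMNOQ
final tree: ((((E:37/5,O:-32/5):5,G:8):4,(J:49/6,N:11/6):17/4):23/8,(M:-3/2,Q:7/2):23/8)
total length: 40

49/6,11/6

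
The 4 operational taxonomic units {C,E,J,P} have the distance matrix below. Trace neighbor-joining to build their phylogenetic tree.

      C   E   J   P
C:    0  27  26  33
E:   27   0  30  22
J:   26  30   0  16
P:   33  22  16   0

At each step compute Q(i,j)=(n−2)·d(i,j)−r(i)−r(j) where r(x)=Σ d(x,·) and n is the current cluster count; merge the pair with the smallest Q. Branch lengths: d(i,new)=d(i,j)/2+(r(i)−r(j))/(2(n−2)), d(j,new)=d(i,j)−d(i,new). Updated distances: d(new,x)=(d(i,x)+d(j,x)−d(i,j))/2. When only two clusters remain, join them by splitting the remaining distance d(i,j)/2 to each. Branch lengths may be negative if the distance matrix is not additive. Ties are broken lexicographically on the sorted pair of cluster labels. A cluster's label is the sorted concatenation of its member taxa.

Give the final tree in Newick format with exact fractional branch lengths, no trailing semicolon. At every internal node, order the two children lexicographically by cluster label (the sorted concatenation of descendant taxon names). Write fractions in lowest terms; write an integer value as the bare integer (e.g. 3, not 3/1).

iteration 1: select C,E (d=27, Q=-111); attach at lengths (61/4, 47/4); label the merged cluster CE
  updated: d(CE,J)=29/2, d(CE,P)=14
iteration 2: select CE,J (d=29/2, Q=-89/2); attach at lengths (25/4, 33/4); label the merged cluster CEJ
  updated: d(CEJ,P)=31/4
iteration 3: select CEJ,P (d=31/4); attach at lengths (31/8, 31/8); label the merged cluster CEJP
final tree: (((C:61/4,E:47/4):25/4,J:33/4):31/8,P:31/8)
total length: 197/4

(((C:61/4,E:47/4):25/4,J:33/4):31/8,P:31/8)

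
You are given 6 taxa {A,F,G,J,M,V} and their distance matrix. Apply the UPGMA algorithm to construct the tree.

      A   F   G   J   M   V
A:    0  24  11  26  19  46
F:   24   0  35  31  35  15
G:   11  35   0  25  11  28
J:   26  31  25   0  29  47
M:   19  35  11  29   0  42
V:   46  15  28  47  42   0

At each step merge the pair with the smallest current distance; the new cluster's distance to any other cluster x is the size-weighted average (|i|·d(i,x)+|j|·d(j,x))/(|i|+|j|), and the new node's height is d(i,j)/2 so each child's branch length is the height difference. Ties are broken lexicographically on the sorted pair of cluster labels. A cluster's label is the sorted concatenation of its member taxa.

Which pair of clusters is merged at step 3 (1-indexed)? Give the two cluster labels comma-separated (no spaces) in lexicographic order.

F,V

step 1: merge (A,G) at d=11; branch lengths A→11/2, G→11/2; new cluster AG
  updated: d(AG,F)=59/2, d(AG,J)=51/2, d(AG,M)=15, d(AG,V)=37
step 2: merge (AG,M) at d=15; branch lengths AG→2, M→15/2; new cluster AGM
  updated: d(AGM,F)=94/3, d(AGM,J)=80/3, d(AGM,V)=116/3
step 3: merge (F,V) at d=15; branch lengths F→15/2, V→15/2; new cluster FV
  updated: d(AGM,FV)=35, d(FV,J)=39
step 4: merge (AGM,J) at d=80/3; branch lengths AGM→35/6, J→40/3; new cluster AGJM
  updated: d(AGJM,FV)=36
step 5: merge (AGJM,FV) at d=36; branch lengths AGJM→14/3, FV→21/2; new cluster AFGJMV
final tree: ((((A:11/2,G:11/2):2,M:15/2):35/6,J:40/3):14/3,(F:15/2,V:15/2):21/2)
total length: 419/6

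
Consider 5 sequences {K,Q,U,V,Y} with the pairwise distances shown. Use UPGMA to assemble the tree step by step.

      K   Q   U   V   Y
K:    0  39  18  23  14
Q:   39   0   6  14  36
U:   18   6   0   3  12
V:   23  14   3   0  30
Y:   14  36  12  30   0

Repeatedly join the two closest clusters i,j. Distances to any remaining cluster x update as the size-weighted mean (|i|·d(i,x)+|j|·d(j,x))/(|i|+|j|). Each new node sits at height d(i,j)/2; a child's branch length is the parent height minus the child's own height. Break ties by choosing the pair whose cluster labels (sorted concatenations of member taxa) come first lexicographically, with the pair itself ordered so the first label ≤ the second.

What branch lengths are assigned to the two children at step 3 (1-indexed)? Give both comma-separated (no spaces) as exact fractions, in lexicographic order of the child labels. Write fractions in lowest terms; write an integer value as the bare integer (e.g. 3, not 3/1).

1. join U+V (d=3) ⇒ UV; edges |U|=3/2, |V|=3/2
  updated: d(K,UV)=41/2, d(Q,UV)=10, d(UV,Y)=21
2. join Q+UV (d=10) ⇒ QUV; edges |Q|=5, |UV|=7/2
  updated: d(K,QUV)=80/3, d(QUV,Y)=26
3. join K+Y (d=14) ⇒ KY; edges |K|=7, |Y|=7
  updated: d(KY,QUV)=79/3
4. join KY+QUV (d=79/3) ⇒ KQUVY; edges |KY|=37/6, |QUV|=49/6
final tree: ((K:7,Y:7):37/6,(Q:5,(U:3/2,V:3/2):7/2):49/6)
total length: 239/6

7,7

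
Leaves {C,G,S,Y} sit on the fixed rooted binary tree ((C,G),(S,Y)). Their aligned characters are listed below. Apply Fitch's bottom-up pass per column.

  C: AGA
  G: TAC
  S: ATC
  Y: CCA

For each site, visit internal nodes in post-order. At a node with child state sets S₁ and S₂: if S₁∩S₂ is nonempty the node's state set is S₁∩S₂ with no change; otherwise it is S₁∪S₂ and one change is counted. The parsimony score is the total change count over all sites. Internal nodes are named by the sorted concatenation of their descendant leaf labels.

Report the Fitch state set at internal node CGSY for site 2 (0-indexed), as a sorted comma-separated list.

CG@0: {A} ∪ {T} = {A,T} (union, +1)
SY@0: {A} ∪ {C} = {A,C} (union, +1)
CGSY@0: {A,T} ∩ {A,C} = {A} (intersection, +0)
CG@1: {G} ∪ {A} = {A,G} (union, +1)
SY@1: {T} ∪ {C} = {C,T} (union, +1)
CGSY@1: {A,G} ∪ {C,T} = {A,C,G,T} (union, +1)
CG@2: {A} ∪ {C} = {A,C} (union, +1)
SY@2: {C} ∪ {A} = {A,C} (union, +1)
CGSY@2: {A,C} ∩ {A,C} = {A,C} (intersection, +0)
per-site changes: [2, 3, 2]; total = 7

A,C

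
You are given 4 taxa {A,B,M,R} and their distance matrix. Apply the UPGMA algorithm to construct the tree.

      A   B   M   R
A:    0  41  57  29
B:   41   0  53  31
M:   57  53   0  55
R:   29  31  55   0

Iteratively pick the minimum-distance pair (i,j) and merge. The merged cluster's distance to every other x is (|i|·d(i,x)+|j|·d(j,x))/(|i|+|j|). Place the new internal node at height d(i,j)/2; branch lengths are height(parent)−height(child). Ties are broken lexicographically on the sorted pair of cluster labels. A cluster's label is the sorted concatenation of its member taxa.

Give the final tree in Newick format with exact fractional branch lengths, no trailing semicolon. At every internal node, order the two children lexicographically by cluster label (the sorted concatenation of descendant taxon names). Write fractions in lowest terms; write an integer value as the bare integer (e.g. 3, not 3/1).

(((A:29/2,R:29/2):7/2,B:18):19/2,M:55/2)

1. join A+R (d=29) ⇒ AR; edges |A|=29/2, |R|=29/2
  updated: d(AR,B)=36, d(AR,M)=56
2. join AR+B (d=36) ⇒ ABR; edges |AR|=7/2, |B|=18
  updated: d(ABR,M)=55
3. join ABR+M (d=55) ⇒ ABMR; edges |ABR|=19/2, |M|=55/2
final tree: (((A:29/2,R:29/2):7/2,B:18):19/2,M:55/2)
total length: 175/2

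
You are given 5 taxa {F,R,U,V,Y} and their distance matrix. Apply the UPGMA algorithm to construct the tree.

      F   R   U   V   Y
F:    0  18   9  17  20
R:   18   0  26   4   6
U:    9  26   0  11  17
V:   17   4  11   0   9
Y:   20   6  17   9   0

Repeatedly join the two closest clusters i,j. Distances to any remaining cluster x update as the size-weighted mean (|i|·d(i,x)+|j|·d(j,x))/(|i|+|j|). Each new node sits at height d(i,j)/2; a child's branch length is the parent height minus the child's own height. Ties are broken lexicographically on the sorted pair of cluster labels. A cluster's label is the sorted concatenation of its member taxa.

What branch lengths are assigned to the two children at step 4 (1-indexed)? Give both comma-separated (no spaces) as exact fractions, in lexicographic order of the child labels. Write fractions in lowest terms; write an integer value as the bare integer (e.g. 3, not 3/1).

55/12,16/3

iteration 1: select R,V (d=4); attach at lengths (2, 2); label the merged cluster RV
  updated: d(F,RV)=35/2, d(RV,U)=37/2, d(RV,Y)=15/2
iteration 2: select RV,Y (d=15/2); attach at lengths (7/4, 15/4); label the merged cluster RVY
  updated: d(F,RVY)=55/3, d(RVY,U)=18
iteration 3: select F,U (d=9); attach at lengths (9/2, 9/2); label the merged cluster FU
  updated: d(FU,RVY)=109/6
iteration 4: select FU,RVY (d=109/6); attach at lengths (55/12, 16/3); label the merged cluster FRUVY
final tree: ((F:9/2,U:9/2):55/12,((R:2,V:2):7/4,Y:15/4):16/3)
total length: 341/12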